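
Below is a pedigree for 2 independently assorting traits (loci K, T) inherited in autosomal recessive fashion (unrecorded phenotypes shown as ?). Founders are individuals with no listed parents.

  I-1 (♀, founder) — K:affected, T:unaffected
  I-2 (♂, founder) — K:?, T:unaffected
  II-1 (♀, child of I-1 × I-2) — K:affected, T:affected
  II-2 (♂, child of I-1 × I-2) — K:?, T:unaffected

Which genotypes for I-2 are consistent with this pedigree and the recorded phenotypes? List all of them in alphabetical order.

I-2 ∈ {Kk Tt, kk Tt}

K/I-1 aff ·: kk
K/I-2 ? ·: Kk|kk
K/II-1 aff I-1×I-2: kk
K/II-2 ? I-1×I-2: Kk|kk
⇒ K over [I-1,I-2,II-1,II-2]: 3 consistent
T/I-1 un ·: Tt
T/I-2 un ·: Tt
T/II-1 aff I-1×I-2: tt
T/II-2 un I-1×I-2: TT|Tt
⇒ T over [I-1,I-2,II-1,II-2]: 2 consistent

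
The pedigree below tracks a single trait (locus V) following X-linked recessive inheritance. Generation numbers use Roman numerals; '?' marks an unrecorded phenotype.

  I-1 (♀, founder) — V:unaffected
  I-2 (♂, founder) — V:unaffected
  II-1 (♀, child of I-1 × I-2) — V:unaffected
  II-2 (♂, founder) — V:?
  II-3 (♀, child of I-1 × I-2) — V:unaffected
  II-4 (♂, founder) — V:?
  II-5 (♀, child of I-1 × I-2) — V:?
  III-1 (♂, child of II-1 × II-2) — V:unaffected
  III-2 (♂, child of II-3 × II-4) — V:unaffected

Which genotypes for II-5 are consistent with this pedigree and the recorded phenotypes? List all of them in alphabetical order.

V/I-1 un ·: X^VX^V|X^VX^v
V/I-2 un ·: X^VY
V/II-1 un I-1×I-2: X^VX^V|X^VX^v
V/II-2 ? ·: X^VY|X^vY
V/II-3 un I-1×I-2: X^VX^V|X^VX^v
V/II-4 ? ·: X^VY|X^vY
V/II-5 ? I-1×I-2: X^VX^V|X^VX^v
V/III-1 un II-1×II-2: X^VY
V/III-2 un II-3×II-4: X^VY
⇒ V over [I-1,I-2,II-1,II-2,II-3,II-4,II-5,III-1,III-2]: 36 consistent

II-5 ∈ {X^VX^V, X^VX^v}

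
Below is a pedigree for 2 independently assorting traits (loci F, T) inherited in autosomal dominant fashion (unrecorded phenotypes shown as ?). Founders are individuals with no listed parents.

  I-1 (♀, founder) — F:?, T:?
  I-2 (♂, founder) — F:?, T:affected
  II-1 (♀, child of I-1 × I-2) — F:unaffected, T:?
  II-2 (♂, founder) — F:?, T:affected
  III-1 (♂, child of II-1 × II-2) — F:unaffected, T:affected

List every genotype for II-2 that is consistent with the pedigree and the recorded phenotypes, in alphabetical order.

II-2 ∈ {Ff TT, Ff Tt, ff TT, ff Tt}

F/I-1 ? ·: ff|Ff
F/I-2 ? ·: ff|Ff
F/II-1 un I-1×I-2: ff
F/II-2 ? ·: ff|Ff
F/III-1 un II-1×II-2: ff
⇒ F over [I-1,I-2,II-1,II-2,III-1]: 8 consistent
T/I-1 ? ·: tt|Tt|TT
T/I-2 aff ·: Tt|TT
T/II-1 ? I-1×I-2: tt|Tt|TT
T/II-2 aff ·: Tt|TT
T/III-1 aff II-1×II-2: Tt|TT
⇒ T over [I-1,I-2,II-1,II-2,III-1]: 36 consistent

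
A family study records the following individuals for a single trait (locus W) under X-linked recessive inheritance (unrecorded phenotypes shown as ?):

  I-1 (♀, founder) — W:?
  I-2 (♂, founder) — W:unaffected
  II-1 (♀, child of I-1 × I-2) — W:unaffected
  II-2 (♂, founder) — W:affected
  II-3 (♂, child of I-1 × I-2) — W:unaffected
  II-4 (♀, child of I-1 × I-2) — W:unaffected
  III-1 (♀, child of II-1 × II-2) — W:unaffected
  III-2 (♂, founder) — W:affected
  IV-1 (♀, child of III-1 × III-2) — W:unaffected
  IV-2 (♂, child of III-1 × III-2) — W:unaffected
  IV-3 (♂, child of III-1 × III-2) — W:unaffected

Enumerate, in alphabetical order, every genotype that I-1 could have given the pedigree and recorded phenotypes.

W/I-1 ? ·: X^WX^W|X^WX^w
W/I-2 un ·: X^WY
W/II-1 un I-1×I-2: X^WX^W|X^WX^w
W/II-2 aff ·: X^wY
W/II-3 un I-1×I-2: X^WY
W/II-4 un I-1×I-2: X^WX^W|X^WX^w
W/III-1 un II-1×II-2: X^WX^w
W/III-2 aff ·: X^wY
W/IV-1 un III-1×III-2: X^WX^w
W/IV-2 un III-1×III-2: X^WY
W/IV-3 un III-1×III-2: X^WY
⇒ W over [I-1,I-2,II-1,II-2,II-3,II-4,III-1,III-2,IV-1,IV-2,IV-3]: 5 consistent

I-1 ∈ {X^WX^W, X^WX^w}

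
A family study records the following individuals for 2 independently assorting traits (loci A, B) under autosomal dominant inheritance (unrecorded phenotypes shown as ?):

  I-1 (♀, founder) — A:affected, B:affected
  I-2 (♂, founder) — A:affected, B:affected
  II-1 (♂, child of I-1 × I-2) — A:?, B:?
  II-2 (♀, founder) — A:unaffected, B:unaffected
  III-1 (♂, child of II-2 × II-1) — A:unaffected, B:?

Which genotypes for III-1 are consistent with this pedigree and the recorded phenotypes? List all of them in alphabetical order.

III-1 ∈ {aa Bb, aa bb}

A/I-1 aff ·: Aa|AA
A/I-2 aff ·: Aa|AA
A/II-1 ? I-1×I-2: aa|Aa
A/II-2 un ·: aa
A/III-1 un II-2×II-1: aa
⇒ A over [I-1,I-2,II-1,II-2,III-1]: 4 consistent
B/I-1 aff ·: Bb|BB
B/I-2 aff ·: Bb|BB
B/II-1 ? I-1×I-2: bb|Bb|BB
B/II-2 un ·: bb
B/III-1 ? II-2×II-1: bb|Bb
⇒ B over [I-1,I-2,II-1,II-2,III-1]: 11 consistent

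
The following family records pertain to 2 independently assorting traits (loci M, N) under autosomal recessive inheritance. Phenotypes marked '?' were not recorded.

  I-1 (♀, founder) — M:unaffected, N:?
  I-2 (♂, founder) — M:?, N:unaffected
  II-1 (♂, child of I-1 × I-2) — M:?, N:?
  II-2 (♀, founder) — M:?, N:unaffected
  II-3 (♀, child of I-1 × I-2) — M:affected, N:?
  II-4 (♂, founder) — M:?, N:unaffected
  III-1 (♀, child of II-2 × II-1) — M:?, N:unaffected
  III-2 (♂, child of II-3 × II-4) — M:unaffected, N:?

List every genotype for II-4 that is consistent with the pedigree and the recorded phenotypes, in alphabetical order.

M/I-1 un ·: Mm
M/I-2 ? ·: Mm|mm
M/II-1 ? I-1×I-2: MM|Mm|mm
M/II-2 ? ·: MM|Mm|mm
M/II-3 aff I-1×I-2: mm
M/II-4 ? ·: MM|Mm
M/III-1 ? II-2×II-1: MM|Mm|mm
M/III-2 un II-3×II-4: Mm
⇒ M over [I-1,I-2,II-1,II-2,II-3,II-4,III-1,III-2]: 52 consistent
N/I-1 ? ·: NN|Nn|nn
N/I-2 un ·: NN|Nn
N/II-1 ? I-1×I-2: NN|Nn|nn
N/II-2 un ·: NN|Nn
N/II-3 ? I-1×I-2: NN|Nn|nn
N/II-4 un ·: NN|Nn
N/III-1 un II-2×II-1: NN|Nn
N/III-2 ? II-3×II-4: NN|Nn|nn
⇒ N over [I-1,I-2,II-1,II-2,II-3,II-4,III-1,III-2]: 288 consistent

II-4 ∈ {MM NN, MM Nn, Mm NN, Mm Nn}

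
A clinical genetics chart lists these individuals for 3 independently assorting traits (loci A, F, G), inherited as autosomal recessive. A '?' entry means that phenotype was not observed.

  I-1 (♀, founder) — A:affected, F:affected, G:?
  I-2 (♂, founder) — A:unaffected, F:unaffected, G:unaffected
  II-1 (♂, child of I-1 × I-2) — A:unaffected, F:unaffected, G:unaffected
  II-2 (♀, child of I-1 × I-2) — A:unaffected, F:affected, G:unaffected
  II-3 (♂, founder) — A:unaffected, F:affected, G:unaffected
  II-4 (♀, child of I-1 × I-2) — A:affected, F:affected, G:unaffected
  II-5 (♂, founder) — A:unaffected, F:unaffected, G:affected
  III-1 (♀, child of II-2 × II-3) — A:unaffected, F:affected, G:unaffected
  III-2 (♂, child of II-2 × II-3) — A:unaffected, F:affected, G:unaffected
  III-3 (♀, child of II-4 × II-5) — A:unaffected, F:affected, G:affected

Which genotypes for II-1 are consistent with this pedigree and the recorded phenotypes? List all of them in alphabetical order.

A/I-1 aff ·: aa
A/I-2 un ·: Aa
A/II-1 un I-1×I-2: Aa
A/II-2 un I-1×I-2: Aa
A/II-3 un ·: AA|Aa
A/II-4 aff I-1×I-2: aa
A/II-5 un ·: AA|Aa
A/III-1 un II-2×II-3: AA|Aa
A/III-2 un II-2×II-3: AA|Aa
A/III-3 un II-4×II-5: Aa
⇒ A over [I-1,I-2,II-1,II-2,II-3,II-4,II-5,III-1,III-2,III-3]: 16 consistent
F/I-1 aff ·: ff
F/I-2 un ·: Ff
F/II-1 un I-1×I-2: Ff
F/II-2 aff I-1×I-2: ff
F/II-3 aff ·: ff
F/II-4 aff I-1×I-2: ff
F/II-5 un ·: Ff
F/III-1 aff II-2×II-3: ff
F/III-2 aff II-2×II-3: ff
F/III-3 aff II-4×II-5: ff
⇒ F over [I-1,I-2,II-1,II-2,II-3,II-4,II-5,III-1,III-2,III-3]: 1 consistent
G/I-1 ? ·: GG|Gg|gg
G/I-2 un ·: GG|Gg
G/II-1 un I-1×I-2: GG|Gg
G/II-2 un I-1×I-2: GG|Gg
G/II-3 un ·: GG|Gg
G/II-4 un I-1×I-2: Gg
G/II-5 aff ·: gg
G/III-1 un II-2×II-3: GG|Gg
G/III-2 un II-2×II-3: GG|Gg
G/III-3 aff II-4×II-5: gg
⇒ G over [I-1,I-2,II-1,II-2,II-3,II-4,II-5,III-1,III-2,III-3]: 94 consistent

II-1 ∈ {Aa Ff GG, Aa Ff Gg}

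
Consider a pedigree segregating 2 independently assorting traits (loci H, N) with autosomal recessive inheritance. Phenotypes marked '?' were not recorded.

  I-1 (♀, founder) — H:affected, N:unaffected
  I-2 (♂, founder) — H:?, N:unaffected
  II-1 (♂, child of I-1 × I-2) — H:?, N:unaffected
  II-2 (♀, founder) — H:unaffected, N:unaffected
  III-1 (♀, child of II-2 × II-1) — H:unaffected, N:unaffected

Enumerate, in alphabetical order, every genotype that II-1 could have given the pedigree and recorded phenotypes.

H/I-1 aff ·: hh
H/I-2 ? ·: HH|Hh|hh
H/II-1 ? I-1×I-2: Hh|hh
H/II-2 un ·: HH|Hh
H/III-1 un II-2×II-1: HH|Hh
⇒ H over [I-1,I-2,II-1,II-2,III-1]: 12 consistent
N/I-1 un ·: NN|Nn
N/I-2 un ·: NN|Nn
N/II-1 un I-1×I-2: NN|Nn
N/II-2 un ·: NN|Nn
N/III-1 un II-2×II-1: NN|Nn
⇒ N over [I-1,I-2,II-1,II-2,III-1]: 24 consistent

II-1 ∈ {Hh NN, Hh Nn, hh NN, hh Nn}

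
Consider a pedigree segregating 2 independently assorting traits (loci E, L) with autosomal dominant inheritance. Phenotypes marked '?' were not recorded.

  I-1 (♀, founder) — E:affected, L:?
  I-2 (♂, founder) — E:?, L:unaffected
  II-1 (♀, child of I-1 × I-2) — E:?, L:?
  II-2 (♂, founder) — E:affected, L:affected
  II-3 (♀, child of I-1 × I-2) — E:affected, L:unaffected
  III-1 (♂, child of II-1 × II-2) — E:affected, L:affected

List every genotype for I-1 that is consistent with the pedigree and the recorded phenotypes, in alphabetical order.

I-1 ∈ {EE Ll, EE ll, Ee Ll, Ee ll}

E/I-1 aff ·: Ee|EE
E/I-2 ? ·: ee|Ee|EE
E/II-1 ? I-1×I-2: ee|Ee|EE
E/II-2 aff ·: Ee|EE
E/II-3 aff I-1×I-2: Ee|EE
E/III-1 aff II-1×II-2: Ee|EE
⇒ E over [I-1,I-2,II-1,II-2,II-3,III-1]: 59 consistent
L/I-1 ? ·: ll|Ll
L/I-2 un ·: ll
L/II-1 ? I-1×I-2: ll|Ll
L/II-2 aff ·: Ll|LL
L/II-3 un I-1×I-2: ll
L/III-1 aff II-1×II-2: Ll|LL
⇒ L over [I-1,I-2,II-1,II-2,II-3,III-1]: 8 consistent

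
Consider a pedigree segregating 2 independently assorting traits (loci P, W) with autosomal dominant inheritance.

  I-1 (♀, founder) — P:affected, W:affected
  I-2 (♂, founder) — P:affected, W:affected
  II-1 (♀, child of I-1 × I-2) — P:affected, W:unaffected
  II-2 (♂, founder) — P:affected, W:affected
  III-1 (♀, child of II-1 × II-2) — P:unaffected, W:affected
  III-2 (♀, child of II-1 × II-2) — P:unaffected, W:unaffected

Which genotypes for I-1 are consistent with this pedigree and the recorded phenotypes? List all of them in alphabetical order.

P/I-1 aff ·: Pp|PP
P/I-2 aff ·: Pp|PP
P/II-1 aff I-1×I-2: Pp
P/II-2 aff ·: Pp
P/III-1 un II-1×II-2: pp
P/III-2 un II-1×II-2: pp
⇒ P over [I-1,I-2,II-1,II-2,III-1,III-2]: 3 consistent
W/I-1 aff ·: Ww
W/I-2 aff ·: Ww
W/II-1 un I-1×I-2: ww
W/II-2 aff ·: Ww
W/III-1 aff II-1×II-2: Ww
W/III-2 un II-1×II-2: ww
⇒ W over [I-1,I-2,II-1,II-2,III-1,III-2]: 1 consistent

I-1 ∈ {PP Ww, Pp Ww}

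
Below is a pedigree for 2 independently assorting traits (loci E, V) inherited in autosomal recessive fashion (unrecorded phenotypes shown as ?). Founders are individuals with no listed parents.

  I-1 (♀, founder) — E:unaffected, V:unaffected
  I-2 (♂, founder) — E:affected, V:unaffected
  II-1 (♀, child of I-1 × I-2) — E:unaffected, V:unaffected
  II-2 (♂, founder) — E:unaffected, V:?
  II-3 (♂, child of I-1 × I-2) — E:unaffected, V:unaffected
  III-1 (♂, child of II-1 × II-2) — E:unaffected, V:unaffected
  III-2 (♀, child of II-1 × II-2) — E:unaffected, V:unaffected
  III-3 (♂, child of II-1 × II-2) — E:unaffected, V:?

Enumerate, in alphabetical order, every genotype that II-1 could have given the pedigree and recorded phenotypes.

E/I-1 un ·: EE|Ee
E/I-2 aff ·: ee
E/II-1 un I-1×I-2: Ee
E/II-2 un ·: EE|Ee
E/II-3 un I-1×I-2: Ee
E/III-1 un II-1×II-2: EE|Ee
E/III-2 un II-1×II-2: EE|Ee
E/III-3 un II-1×II-2: EE|Ee
⇒ E over [I-1,I-2,II-1,II-2,II-3,III-1,III-2,III-3]: 32 consistent
V/I-1 un ·: VV|Vv
V/I-2 un ·: VV|Vv
V/II-1 un I-1×I-2: VV|Vv
V/II-2 ? ·: VV|Vv|vv
V/II-3 un I-1×I-2: VV|Vv
V/III-1 un II-1×II-2: VV|Vv
V/III-2 un II-1×II-2: VV|Vv
V/III-3 ? II-1×II-2: VV|Vv|vv
⇒ V over [I-1,I-2,II-1,II-2,II-3,III-1,III-2,III-3]: 202 consistent

II-1 ∈ {Ee VV, Ee Vv}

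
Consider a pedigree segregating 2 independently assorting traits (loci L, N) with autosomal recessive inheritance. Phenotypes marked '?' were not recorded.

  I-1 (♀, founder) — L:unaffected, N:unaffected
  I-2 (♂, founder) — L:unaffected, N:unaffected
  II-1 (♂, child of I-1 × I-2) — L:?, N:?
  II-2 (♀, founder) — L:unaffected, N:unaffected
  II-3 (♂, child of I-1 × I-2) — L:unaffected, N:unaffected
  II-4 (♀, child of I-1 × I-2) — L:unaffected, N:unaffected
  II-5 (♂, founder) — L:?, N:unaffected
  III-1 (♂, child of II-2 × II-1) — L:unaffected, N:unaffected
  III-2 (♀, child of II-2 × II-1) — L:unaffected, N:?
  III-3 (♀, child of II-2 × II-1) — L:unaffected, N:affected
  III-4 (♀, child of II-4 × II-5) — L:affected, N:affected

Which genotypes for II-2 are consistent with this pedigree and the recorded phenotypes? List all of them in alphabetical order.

L/I-1 un ·: LL|Ll
L/I-2 un ·: LL|Ll
L/II-1 ? I-1×I-2: LL|Ll|ll
L/II-2 un ·: LL|Ll
L/II-3 un I-1×I-2: LL|Ll
L/II-4 un I-1×I-2: Ll
L/II-5 ? ·: Ll|ll
L/III-1 un II-2×II-1: LL|Ll
L/III-2 un II-2×II-1: LL|Ll
L/III-3 un II-2×II-1: LL|Ll
L/III-4 aff II-4×II-5: ll
⇒ L over [I-1,I-2,II-1,II-2,II-3,II-4,II-5,III-1,III-2,III-3,III-4]: 308 consistent
N/I-1 un ·: NN|Nn
N/I-2 un ·: NN|Nn
N/II-1 ? I-1×I-2: Nn|nn
N/II-2 un ·: Nn
N/II-3 un I-1×I-2: NN|Nn
N/II-4 un I-1×I-2: Nn
N/II-5 un ·: Nn
N/III-1 un II-2×II-1: NN|Nn
N/III-2 ? II-2×II-1: NN|Nn|nn
N/III-3 aff II-2×II-1: nn
N/III-4 aff II-4×II-5: nn
⇒ N over [I-1,I-2,II-1,II-2,II-3,II-4,II-5,III-1,III-2,III-3,III-4]: 40 consistent

II-2 ∈ {LL Nn, Ll Nn}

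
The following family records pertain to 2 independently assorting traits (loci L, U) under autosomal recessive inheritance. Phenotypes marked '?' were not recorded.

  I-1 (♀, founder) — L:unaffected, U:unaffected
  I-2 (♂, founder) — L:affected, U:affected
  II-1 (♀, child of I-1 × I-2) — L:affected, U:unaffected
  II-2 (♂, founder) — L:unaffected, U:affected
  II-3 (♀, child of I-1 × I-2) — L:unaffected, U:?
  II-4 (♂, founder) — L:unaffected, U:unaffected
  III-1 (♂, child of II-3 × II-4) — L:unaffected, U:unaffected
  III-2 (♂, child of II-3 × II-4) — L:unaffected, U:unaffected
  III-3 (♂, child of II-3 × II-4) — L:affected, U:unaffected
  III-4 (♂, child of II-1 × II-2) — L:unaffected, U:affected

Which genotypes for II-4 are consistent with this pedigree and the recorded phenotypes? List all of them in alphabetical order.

L/I-1 un ·: Ll
L/I-2 aff ·: ll
L/II-1 aff I-1×I-2: ll
L/II-2 un ·: LL|Ll
L/II-3 un I-1×I-2: Ll
L/II-4 un ·: Ll
L/III-1 un II-3×II-4: LL|Ll
L/III-2 un II-3×II-4: LL|Ll
L/III-3 aff II-3×II-4: ll
L/III-4 un II-1×II-2: Ll
⇒ L over [I-1,I-2,II-1,II-2,II-3,II-4,III-1,III-2,III-3,III-4]: 8 consistent
U/I-1 un ·: UU|Uu
U/I-2 aff ·: uu
U/II-1 un I-1×I-2: Uu
U/II-2 aff ·: uu
U/II-3 ? I-1×I-2: Uu|uu
U/II-4 un ·: UU|Uu
U/III-1 un II-3×II-4: UU|Uu
U/III-2 un II-3×II-4: UU|Uu
U/III-3 un II-3×II-4: UU|Uu
U/III-4 aff II-1×II-2: uu
⇒ U over [I-1,I-2,II-1,II-2,II-3,II-4,III-1,III-2,III-3,III-4]: 34 consistent

II-4 ∈ {Ll UU, Ll Uu}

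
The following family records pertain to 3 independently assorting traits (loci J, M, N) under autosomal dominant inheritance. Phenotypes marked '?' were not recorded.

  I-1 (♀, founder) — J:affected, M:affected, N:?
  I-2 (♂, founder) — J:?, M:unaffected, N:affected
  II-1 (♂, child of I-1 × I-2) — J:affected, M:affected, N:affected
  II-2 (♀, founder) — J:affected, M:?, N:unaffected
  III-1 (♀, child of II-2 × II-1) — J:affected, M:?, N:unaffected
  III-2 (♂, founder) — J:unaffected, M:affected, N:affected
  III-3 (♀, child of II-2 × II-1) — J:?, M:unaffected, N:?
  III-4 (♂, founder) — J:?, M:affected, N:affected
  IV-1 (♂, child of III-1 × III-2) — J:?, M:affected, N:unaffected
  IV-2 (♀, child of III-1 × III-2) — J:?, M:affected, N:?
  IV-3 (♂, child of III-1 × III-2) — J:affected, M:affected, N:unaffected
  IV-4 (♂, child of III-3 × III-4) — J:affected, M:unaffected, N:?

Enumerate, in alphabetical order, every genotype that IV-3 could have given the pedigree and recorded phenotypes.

J/I-1 aff ·: Jj|JJ
J/I-2 ? ·: jj|Jj|JJ
J/II-1 aff I-1×I-2: Jj|JJ
J/II-2 aff ·: Jj|JJ
J/III-1 aff II-2×II-1: Jj|JJ
J/III-2 un ·: jj
J/III-3 ? II-2×II-1: jj|Jj|JJ
J/III-4 ? ·: jj|Jj|JJ
J/IV-1 ? III-1×III-2: jj|Jj
J/IV-2 ? III-1×III-2: jj|Jj
J/IV-3 aff III-1×III-2: Jj
J/IV-4 aff III-3×III-4: Jj|JJ
⇒ J over [I-1,I-2,II-1,II-2,III-1,III-2,III-3,III-4,IV-1,IV-2,IV-3,IV-4]: 696 consistent
M/I-1 aff ·: Mm|MM
M/I-2 un ·: mm
M/II-1 aff I-1×I-2: Mm
M/II-2 ? ·: mm|Mm
M/III-1 ? II-2×II-1: mm|Mm|MM
M/III-2 aff ·: Mm|MM
M/III-3 un II-2×II-1: mm
M/III-4 aff ·: Mm
M/IV-1 aff III-1×III-2: Mm|MM
M/IV-2 aff III-1×III-2: Mm|MM
M/IV-3 aff III-1×III-2: Mm|MM
M/IV-4 un III-3×III-4: mm
⇒ M over [I-1,I-2,II-1,II-2,III-1,III-2,III-3,III-4,IV-1,IV-2,IV-3,IV-4]: 90 consistent
N/I-1 ? ·: nn|Nn|NN
N/I-2 aff ·: Nn|NN
N/II-1 aff I-1×I-2: Nn
N/II-2 un ·: nn
N/III-1 un II-2×II-1: nn
N/III-2 aff ·: Nn
N/III-3 ? II-2×II-1: nn|Nn
N/III-4 aff ·: Nn|NN
N/IV-1 un III-1×III-2: nn
N/IV-2 ? III-1×III-2: nn|Nn
N/IV-3 un III-1×III-2: nn
N/IV-4 ? III-3×III-4: nn|Nn|NN
⇒ N over [I-1,I-2,II-1,II-2,III-1,III-2,III-3,III-4,IV-1,IV-2,IV-3,IV-4]: 80 consistent

IV-3 ∈ {Jj MM nn, Jj Mm nn}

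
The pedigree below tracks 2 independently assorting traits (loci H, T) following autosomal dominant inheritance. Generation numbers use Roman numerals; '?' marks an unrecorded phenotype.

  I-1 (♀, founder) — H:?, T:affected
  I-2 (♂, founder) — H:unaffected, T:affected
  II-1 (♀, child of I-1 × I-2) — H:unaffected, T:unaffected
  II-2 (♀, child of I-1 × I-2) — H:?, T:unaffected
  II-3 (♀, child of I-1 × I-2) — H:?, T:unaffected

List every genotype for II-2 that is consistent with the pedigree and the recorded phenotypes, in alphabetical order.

II-2 ∈ {Hh tt, hh tt}

H/I-1 ? ·: hh|Hh
H/I-2 un ·: hh
H/II-1 un I-1×I-2: hh
H/II-2 ? I-1×I-2: hh|Hh
H/II-3 ? I-1×I-2: hh|Hh
⇒ H over [I-1,I-2,II-1,II-2,II-3]: 5 consistent
T/I-1 aff ·: Tt
T/I-2 aff ·: Tt
T/II-1 un I-1×I-2: tt
T/II-2 un I-1×I-2: tt
T/II-3 un I-1×I-2: tt
⇒ T over [I-1,I-2,II-1,II-2,II-3]: 1 consistent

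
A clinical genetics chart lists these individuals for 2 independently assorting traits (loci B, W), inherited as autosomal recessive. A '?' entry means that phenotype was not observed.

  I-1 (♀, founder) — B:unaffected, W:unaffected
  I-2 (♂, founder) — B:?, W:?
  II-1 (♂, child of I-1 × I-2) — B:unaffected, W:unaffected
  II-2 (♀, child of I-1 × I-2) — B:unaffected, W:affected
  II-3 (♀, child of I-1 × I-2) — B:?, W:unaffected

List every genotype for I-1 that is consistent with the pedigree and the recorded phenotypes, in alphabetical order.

I-1 ∈ {BB Ww, Bb Ww}

B/I-1 un ·: BB|Bb
B/I-2 ? ·: BB|Bb|bb
B/II-1 un I-1×I-2: BB|Bb
B/II-2 un I-1×I-2: BB|Bb
B/II-3 ? I-1×I-2: BB|Bb|bb
⇒ B over [I-1,I-2,II-1,II-2,II-3]: 32 consistent
W/I-1 un ·: Ww
W/I-2 ? ·: Ww|ww
W/II-1 un I-1×I-2: WW|Ww
W/II-2 aff I-1×I-2: ww
W/II-3 un I-1×I-2: WW|Ww
⇒ W over [I-1,I-2,II-1,II-2,II-3]: 5 consistent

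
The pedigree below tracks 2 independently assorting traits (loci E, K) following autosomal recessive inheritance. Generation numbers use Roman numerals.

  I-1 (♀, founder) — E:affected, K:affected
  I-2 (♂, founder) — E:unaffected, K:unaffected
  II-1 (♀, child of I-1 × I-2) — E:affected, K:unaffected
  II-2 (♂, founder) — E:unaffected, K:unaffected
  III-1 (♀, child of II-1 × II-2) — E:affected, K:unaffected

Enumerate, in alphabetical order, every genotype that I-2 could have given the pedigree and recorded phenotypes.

E/I-1 aff ·: ee
E/I-2 un ·: Ee
E/II-1 aff I-1×I-2: ee
E/II-2 un ·: Ee
E/III-1 aff II-1×II-2: ee
⇒ E over [I-1,I-2,II-1,II-2,III-1]: 1 consistent
K/I-1 aff ·: kk
K/I-2 un ·: KK|Kk
K/II-1 un I-1×I-2: Kk
K/II-2 un ·: KK|Kk
K/III-1 un II-1×II-2: KK|Kk
⇒ K over [I-1,I-2,II-1,II-2,III-1]: 8 consistent

I-2 ∈ {Ee KK, Ee Kk}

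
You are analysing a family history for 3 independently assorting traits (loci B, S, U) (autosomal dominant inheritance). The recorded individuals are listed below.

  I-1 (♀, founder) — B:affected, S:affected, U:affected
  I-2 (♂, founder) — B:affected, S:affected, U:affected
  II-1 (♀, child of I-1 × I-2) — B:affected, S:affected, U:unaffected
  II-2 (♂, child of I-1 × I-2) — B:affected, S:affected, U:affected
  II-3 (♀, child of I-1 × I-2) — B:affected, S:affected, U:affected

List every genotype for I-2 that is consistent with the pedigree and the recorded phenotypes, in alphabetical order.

I-2 ∈ {BB SS Uu, BB Ss Uu, Bb SS Uu, Bb Ss Uu}

B/I-1 aff ·: Bb|BB
B/I-2 aff ·: Bb|BB
B/II-1 aff I-1×I-2: Bb|BB
B/II-2 aff I-1×I-2: Bb|BB
B/II-3 aff I-1×I-2: Bb|BB
⇒ B over [I-1,I-2,II-1,II-2,II-3]: 25 consistent
S/I-1 aff ·: Ss|SS
S/I-2 aff ·: Ss|SS
S/II-1 aff I-1×I-2: Ss|SS
S/II-2 aff I-1×I-2: Ss|SS
S/II-3 aff I-1×I-2: Ss|SS
⇒ S over [I-1,I-2,II-1,II-2,II-3]: 25 consistent
U/I-1 aff ·: Uu
U/I-2 aff ·: Uu
U/II-1 un I-1×I-2: uu
U/II-2 aff I-1×I-2: Uu|UU
U/II-3 aff I-1×I-2: Uu|UU
⇒ U over [I-1,I-2,II-1,II-2,II-3]: 4 consistent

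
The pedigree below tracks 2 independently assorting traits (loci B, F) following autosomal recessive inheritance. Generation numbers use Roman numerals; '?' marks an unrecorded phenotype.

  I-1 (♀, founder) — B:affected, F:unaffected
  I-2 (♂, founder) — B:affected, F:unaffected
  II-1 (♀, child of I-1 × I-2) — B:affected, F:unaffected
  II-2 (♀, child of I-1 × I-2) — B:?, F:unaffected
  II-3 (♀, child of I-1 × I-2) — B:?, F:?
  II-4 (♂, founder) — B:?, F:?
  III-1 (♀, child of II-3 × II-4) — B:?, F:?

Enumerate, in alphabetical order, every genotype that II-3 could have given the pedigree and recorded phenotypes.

II-3 ∈ {bb FF, bb Ff, bb ff}

B/I-1 aff ·: bb
B/I-2 aff ·: bb
B/II-1 aff I-1×I-2: bb
B/II-2 ? I-1×I-2: bb
B/II-3 ? I-1×I-2: bb
B/II-4 ? ·: BB|Bb|bb
B/III-1 ? II-3×II-4: Bb|bb
⇒ B over [I-1,I-2,II-1,II-2,II-3,II-4,III-1]: 4 consistent
F/I-1 un ·: FF|Ff
F/I-2 un ·: FF|Ff
F/II-1 un I-1×I-2: FF|Ff
F/II-2 un I-1×I-2: FF|Ff
F/II-3 ? I-1×I-2: FF|Ff|ff
F/II-4 ? ·: FF|Ff|ff
F/III-1 ? II-3×II-4: FF|Ff|ff
⇒ F over [I-1,I-2,II-1,II-2,II-3,II-4,III-1]: 152 consistent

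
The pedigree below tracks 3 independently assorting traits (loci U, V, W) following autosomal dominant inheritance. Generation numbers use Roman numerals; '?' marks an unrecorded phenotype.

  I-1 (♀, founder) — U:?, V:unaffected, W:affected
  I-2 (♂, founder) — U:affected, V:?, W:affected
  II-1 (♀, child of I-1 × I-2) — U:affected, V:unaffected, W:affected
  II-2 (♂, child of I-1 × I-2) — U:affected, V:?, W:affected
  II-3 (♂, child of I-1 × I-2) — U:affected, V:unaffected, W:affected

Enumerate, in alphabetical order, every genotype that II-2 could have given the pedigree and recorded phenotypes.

U/I-1 ? ·: uu|Uu|UU
U/I-2 aff ·: Uu|UU
U/II-1 aff I-1×I-2: Uu|UU
U/II-2 aff I-1×I-2: Uu|UU
U/II-3 aff I-1×I-2: Uu|UU
⇒ U over [I-1,I-2,II-1,II-2,II-3]: 27 consistent
V/I-1 un ·: vv
V/I-2 ? ·: vv|Vv
V/II-1 un I-1×I-2: vv
V/II-2 ? I-1×I-2: vv|Vv
V/II-3 un I-1×I-2: vv
⇒ V over [I-1,I-2,II-1,II-2,II-3]: 3 consistent
W/I-1 aff ·: Ww|WW
W/I-2 aff ·: Ww|WW
W/II-1 aff I-1×I-2: Ww|WW
W/II-2 aff I-1×I-2: Ww|WW
W/II-3 aff I-1×I-2: Ww|WW
⇒ W over [I-1,I-2,II-1,II-2,II-3]: 25 consistent

II-2 ∈ {UU Vv WW, UU Vv Ww, UU vv WW, UU vv Ww, Uu Vv WW, Uu Vv Ww, Uu vv WW, Uu vv Ww}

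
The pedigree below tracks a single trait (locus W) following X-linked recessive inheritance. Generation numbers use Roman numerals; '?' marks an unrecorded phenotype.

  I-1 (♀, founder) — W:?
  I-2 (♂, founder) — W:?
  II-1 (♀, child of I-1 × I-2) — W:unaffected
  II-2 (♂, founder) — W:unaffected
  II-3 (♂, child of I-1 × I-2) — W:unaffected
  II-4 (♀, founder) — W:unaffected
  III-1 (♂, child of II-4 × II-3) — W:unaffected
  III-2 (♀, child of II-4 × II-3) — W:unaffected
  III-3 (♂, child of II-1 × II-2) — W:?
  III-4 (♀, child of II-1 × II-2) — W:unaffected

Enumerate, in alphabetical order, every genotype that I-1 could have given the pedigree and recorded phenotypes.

W/I-1 ? ·: X^WX^W|X^WX^w
W/I-2 ? ·: X^WY|X^wY
W/II-1 un I-1×I-2: X^WX^W|X^WX^w
W/II-2 un ·: X^WY
W/II-3 un I-1×I-2: X^WY
W/II-4 un ·: X^WX^W|X^WX^w
W/III-1 un II-4×II-3: X^WY
W/III-2 un II-4×II-3: X^WX^W|X^WX^w
W/III-3 ? II-1×II-2: X^WY|X^wY
W/III-4 un II-1×II-2: X^WX^W|X^WX^w
⇒ W over [I-1,I-2,II-1,II-2,II-3,II-4,III-1,III-2,III-3,III-4]: 42 consistent

I-1 ∈ {X^WX^W, X^WX^w}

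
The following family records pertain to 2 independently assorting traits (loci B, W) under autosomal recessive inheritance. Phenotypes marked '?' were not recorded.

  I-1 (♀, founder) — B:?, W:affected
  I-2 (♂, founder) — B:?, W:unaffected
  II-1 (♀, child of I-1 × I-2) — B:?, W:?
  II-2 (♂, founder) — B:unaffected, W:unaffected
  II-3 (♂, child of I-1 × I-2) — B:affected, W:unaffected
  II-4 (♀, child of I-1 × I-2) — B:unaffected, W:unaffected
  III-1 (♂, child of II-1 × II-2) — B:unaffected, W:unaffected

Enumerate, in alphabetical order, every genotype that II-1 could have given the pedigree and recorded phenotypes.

II-1 ∈ {BB Ww, BB ww, Bb Ww, Bb ww, bb Ww, bb ww}

B/I-1 ? ·: Bb|bb
B/I-2 ? ·: Bb|bb
B/II-1 ? I-1×I-2: BB|Bb|bb
B/II-2 un ·: BB|Bb
B/II-3 aff I-1×I-2: bb
B/II-4 un I-1×I-2: BB|Bb
B/III-1 un II-1×II-2: BB|Bb
⇒ B over [I-1,I-2,II-1,II-2,II-3,II-4,III-1]: 30 consistent
W/I-1 aff ·: ww
W/I-2 un ·: WW|Ww
W/II-1 ? I-1×I-2: Ww|ww
W/II-2 un ·: WW|Ww
W/II-3 un I-1×I-2: Ww
W/II-4 un I-1×I-2: Ww
W/III-1 un II-1×II-2: WW|Ww
⇒ W over [I-1,I-2,II-1,II-2,II-3,II-4,III-1]: 10 consistent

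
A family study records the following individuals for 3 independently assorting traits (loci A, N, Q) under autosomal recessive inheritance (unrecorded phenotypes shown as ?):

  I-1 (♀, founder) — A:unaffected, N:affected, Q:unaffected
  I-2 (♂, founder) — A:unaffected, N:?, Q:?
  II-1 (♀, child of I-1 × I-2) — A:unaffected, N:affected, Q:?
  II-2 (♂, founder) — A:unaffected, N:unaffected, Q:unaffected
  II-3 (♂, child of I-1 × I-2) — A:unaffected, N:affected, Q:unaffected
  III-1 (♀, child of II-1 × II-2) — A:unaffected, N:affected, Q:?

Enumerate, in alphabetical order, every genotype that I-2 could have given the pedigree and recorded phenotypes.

A/I-1 un ·: AA|Aa
A/I-2 un ·: AA|Aa
A/II-1 un I-1×I-2: AA|Aa
A/II-2 un ·: AA|Aa
A/II-3 un I-1×I-2: AA|Aa
A/III-1 un II-1×II-2: AA|Aa
⇒ A over [I-1,I-2,II-1,II-2,II-3,III-1]: 45 consistent
N/I-1 aff ·: nn
N/I-2 ? ·: Nn|nn
N/II-1 aff I-1×I-2: nn
N/II-2 un ·: Nn
N/II-3 aff I-1×I-2: nn
N/III-1 aff II-1×II-2: nn
⇒ N over [I-1,I-2,II-1,II-2,II-3,III-1]: 2 consistent
Q/I-1 un ·: QQ|Qq
Q/I-2 ? ·: QQ|Qq|qq
Q/II-1 ? I-1×I-2: QQ|Qq|qq
Q/II-2 un ·: QQ|Qq
Q/II-3 un I-1×I-2: QQ|Qq
Q/III-1 ? II-1×II-2: QQ|Qq|qq
⇒ Q over [I-1,I-2,II-1,II-2,II-3,III-1]: 70 consistent

I-2 ∈ {AA Nn QQ, AA Nn Qq, AA Nn qq, AA nn QQ, AA nn Qq, AA nn qq, Aa Nn QQ, Aa Nn Qq, Aa Nn qq, Aa nn QQ, Aa nn Qq, Aa nn qq}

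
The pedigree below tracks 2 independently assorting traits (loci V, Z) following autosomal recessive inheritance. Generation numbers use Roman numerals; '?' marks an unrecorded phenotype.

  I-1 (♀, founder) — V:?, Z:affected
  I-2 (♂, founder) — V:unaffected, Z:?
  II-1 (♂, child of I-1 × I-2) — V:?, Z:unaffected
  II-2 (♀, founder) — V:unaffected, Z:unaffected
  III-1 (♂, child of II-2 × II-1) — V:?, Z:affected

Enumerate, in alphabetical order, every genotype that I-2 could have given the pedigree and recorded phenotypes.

I-2 ∈ {VV ZZ, VV Zz, Vv ZZ, Vv Zz}

V/I-1 ? ·: VV|Vv|vv
V/I-2 un ·: VV|Vv
V/II-1 ? I-1×I-2: VV|Vv|vv
V/II-2 un ·: VV|Vv
V/III-1 ? II-2×II-1: VV|Vv|vv
⇒ V over [I-1,I-2,II-1,II-2,III-1]: 43 consistent
Z/I-1 aff ·: zz
Z/I-2 ? ·: ZZ|Zz
Z/II-1 un I-1×I-2: Zz
Z/II-2 un ·: Zz
Z/III-1 aff II-2×II-1: zz
⇒ Z over [I-1,I-2,II-1,II-2,III-1]: 2 consistent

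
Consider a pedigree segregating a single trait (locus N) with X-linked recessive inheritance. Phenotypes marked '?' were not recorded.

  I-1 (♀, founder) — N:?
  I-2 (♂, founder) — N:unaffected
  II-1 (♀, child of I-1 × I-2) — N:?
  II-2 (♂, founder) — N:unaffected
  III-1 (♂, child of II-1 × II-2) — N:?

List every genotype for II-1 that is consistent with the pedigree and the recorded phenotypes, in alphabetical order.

N/I-1 ? ·: X^NX^N|X^NX^n|X^nX^n
N/I-2 un ·: X^NY
N/II-1 ? I-1×I-2: X^NX^N|X^NX^n
N/II-2 un ·: X^NY
N/III-1 ? II-1×II-2: X^NY|X^nY
⇒ N over [I-1,I-2,II-1,II-2,III-1]: 6 consistent

II-1 ∈ {X^NX^N, X^NX^n}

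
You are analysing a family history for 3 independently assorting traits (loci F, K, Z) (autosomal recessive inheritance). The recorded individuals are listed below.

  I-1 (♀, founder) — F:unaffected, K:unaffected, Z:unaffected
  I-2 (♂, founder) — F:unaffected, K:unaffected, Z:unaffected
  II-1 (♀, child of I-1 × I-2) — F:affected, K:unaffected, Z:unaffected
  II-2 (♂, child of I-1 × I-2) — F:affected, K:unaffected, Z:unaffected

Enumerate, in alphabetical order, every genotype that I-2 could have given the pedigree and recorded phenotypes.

I-2 ∈ {Ff KK ZZ, Ff KK Zz, Ff Kk ZZ, Ff Kk Zz}

F/I-1 un ·: Ff
F/I-2 un ·: Ff
F/II-1 aff I-1×I-2: ff
F/II-2 aff I-1×I-2: ff
⇒ F over [I-1,I-2,II-1,II-2]: 1 consistent
K/I-1 un ·: KK|Kk
K/I-2 un ·: KK|Kk
K/II-1 un I-1×I-2: KK|Kk
K/II-2 un I-1×I-2: KK|Kk
⇒ K over [I-1,I-2,II-1,II-2]: 13 consistent
Z/I-1 un ·: ZZ|Zz
Z/I-2 un ·: ZZ|Zz
Z/II-1 un I-1×I-2: ZZ|Zz
Z/II-2 un I-1×I-2: ZZ|Zz
⇒ Z over [I-1,I-2,II-1,II-2]: 13 consistent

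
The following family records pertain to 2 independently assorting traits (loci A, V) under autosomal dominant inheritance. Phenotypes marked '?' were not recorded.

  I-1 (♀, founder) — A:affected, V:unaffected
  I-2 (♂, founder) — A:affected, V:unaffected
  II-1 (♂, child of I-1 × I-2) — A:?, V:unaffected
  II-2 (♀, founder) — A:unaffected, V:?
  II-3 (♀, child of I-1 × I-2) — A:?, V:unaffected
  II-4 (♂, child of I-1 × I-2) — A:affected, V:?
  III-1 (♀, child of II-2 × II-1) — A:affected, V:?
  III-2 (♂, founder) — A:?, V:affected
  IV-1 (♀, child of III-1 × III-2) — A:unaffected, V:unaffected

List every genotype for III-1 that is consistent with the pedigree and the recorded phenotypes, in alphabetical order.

III-1 ∈ {Aa Vv, Aa vv}

A/I-1 aff ·: Aa|AA
A/I-2 aff ·: Aa|AA
A/II-1 ? I-1×I-2: Aa|AA
A/II-2 un ·: aa
A/II-3 ? I-1×I-2: aa|Aa|AA
A/II-4 aff I-1×I-2: Aa|AA
A/III-1 aff II-2×II-1: Aa
A/III-2 ? ·: aa|Aa
A/IV-1 un III-1×III-2: aa
⇒ A over [I-1,I-2,II-1,II-2,II-3,II-4,III-1,III-2,IV-1]: 58 consistent
V/I-1 un ·: vv
V/I-2 un ·: vv
V/II-1 un I-1×I-2: vv
V/II-2 ? ·: vv|Vv|VV
V/II-3 un I-1×I-2: vv
V/II-4 ? I-1×I-2: vv
V/III-1 ? II-2×II-1: vv|Vv
V/III-2 aff ·: Vv
V/IV-1 un III-1×III-2: vv
⇒ V over [I-1,I-2,II-1,II-2,II-3,II-4,III-1,III-2,IV-1]: 4 consistent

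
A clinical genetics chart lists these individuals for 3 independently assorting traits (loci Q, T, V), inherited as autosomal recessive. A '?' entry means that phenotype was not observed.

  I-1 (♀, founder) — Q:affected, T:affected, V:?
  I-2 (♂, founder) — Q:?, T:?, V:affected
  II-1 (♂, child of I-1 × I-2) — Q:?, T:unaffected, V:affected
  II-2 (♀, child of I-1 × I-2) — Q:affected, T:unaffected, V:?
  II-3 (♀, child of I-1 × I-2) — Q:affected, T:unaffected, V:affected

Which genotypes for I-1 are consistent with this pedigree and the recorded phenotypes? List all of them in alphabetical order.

I-1 ∈ {qq tt Vv, qq tt vv}

Q/I-1 aff ·: qq
Q/I-2 ? ·: Qq|qq
Q/II-1 ? I-1×I-2: Qq|qq
Q/II-2 aff I-1×I-2: qq
Q/II-3 aff I-1×I-2: qq
⇒ Q over [I-1,I-2,II-1,II-2,II-3]: 3 consistent
T/I-1 aff ·: tt
T/I-2 ? ·: TT|Tt
T/II-1 un I-1×I-2: Tt
T/II-2 un I-1×I-2: Tt
T/II-3 un I-1×I-2: Tt
⇒ T over [I-1,I-2,II-1,II-2,II-3]: 2 consistent
V/I-1 ? ·: Vv|vv
V/I-2 aff ·: vv
V/II-1 aff I-1×I-2: vv
V/II-2 ? I-1×I-2: Vv|vv
V/II-3 aff I-1×I-2: vv
⇒ V over [I-1,I-2,II-1,II-2,II-3]: 3 consistent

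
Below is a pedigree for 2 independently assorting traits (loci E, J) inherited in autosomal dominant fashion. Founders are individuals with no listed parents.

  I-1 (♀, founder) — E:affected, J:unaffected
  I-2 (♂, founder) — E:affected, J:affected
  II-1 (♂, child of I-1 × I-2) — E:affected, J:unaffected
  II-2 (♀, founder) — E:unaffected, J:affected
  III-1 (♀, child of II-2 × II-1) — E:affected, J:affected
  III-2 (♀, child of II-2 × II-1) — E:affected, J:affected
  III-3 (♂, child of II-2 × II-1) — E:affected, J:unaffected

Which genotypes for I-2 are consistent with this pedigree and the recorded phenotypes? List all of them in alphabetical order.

E/I-1 aff ·: Ee|EE
E/I-2 aff ·: Ee|EE
E/II-1 aff I-1×I-2: Ee|EE
E/II-2 un ·: ee
E/III-1 aff II-2×II-1: Ee
E/III-2 aff II-2×II-1: Ee
E/III-3 aff II-2×II-1: Ee
⇒ E over [I-1,I-2,II-1,II-2,III-1,III-2,III-3]: 7 consistent
J/I-1 un ·: jj
J/I-2 aff ·: Jj
J/II-1 un I-1×I-2: jj
J/II-2 aff ·: Jj
J/III-1 aff II-2×II-1: Jj
J/III-2 aff II-2×II-1: Jj
J/III-3 un II-2×II-1: jj
⇒ J over [I-1,I-2,II-1,II-2,III-1,III-2,III-3]: 1 consistent

I-2 ∈ {EE Jj, Ee Jj}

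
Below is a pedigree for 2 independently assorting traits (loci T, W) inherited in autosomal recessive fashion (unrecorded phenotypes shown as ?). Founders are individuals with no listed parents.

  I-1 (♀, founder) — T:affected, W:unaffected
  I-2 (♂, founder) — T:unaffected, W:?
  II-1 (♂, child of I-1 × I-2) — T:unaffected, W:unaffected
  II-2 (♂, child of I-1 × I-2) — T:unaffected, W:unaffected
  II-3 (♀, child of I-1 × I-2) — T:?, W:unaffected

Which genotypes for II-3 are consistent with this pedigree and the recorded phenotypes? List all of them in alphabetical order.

T/I-1 aff ·: tt
T/I-2 un ·: TT|Tt
T/II-1 un I-1×I-2: Tt
T/II-2 un I-1×I-2: Tt
T/II-3 ? I-1×I-2: Tt|tt
⇒ T over [I-1,I-2,II-1,II-2,II-3]: 3 consistent
W/I-1 un ·: WW|Ww
W/I-2 ? ·: WW|Ww|ww
W/II-1 un I-1×I-2: WW|Ww
W/II-2 un I-1×I-2: WW|Ww
W/II-3 un I-1×I-2: WW|Ww
⇒ W over [I-1,I-2,II-1,II-2,II-3]: 27 consistent

II-3 ∈ {Tt WW, Tt Ww, tt WW, tt Ww}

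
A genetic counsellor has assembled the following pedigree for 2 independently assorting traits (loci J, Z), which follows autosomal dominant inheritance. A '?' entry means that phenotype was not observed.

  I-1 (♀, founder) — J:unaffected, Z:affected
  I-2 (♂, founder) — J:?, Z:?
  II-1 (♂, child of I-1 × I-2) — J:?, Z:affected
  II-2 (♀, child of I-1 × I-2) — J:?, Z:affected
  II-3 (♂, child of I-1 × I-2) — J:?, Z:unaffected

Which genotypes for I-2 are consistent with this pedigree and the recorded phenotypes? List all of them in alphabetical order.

I-2 ∈ {JJ Zz, JJ zz, Jj Zz, Jj zz, jj Zz, jj zz}

J/I-1 un ·: jj
J/I-2 ? ·: jj|Jj|JJ
J/II-1 ? I-1×I-2: jj|Jj
J/II-2 ? I-1×I-2: jj|Jj
J/II-3 ? I-1×I-2: jj|Jj
⇒ J over [I-1,I-2,II-1,II-2,II-3]: 10 consistent
Z/I-1 aff ·: Zz
Z/I-2 ? ·: zz|Zz
Z/II-1 aff I-1×I-2: Zz|ZZ
Z/II-2 aff I-1×I-2: Zz|ZZ
Z/II-3 un I-1×I-2: zz
⇒ Z over [I-1,I-2,II-1,II-2,II-3]: 5 consistent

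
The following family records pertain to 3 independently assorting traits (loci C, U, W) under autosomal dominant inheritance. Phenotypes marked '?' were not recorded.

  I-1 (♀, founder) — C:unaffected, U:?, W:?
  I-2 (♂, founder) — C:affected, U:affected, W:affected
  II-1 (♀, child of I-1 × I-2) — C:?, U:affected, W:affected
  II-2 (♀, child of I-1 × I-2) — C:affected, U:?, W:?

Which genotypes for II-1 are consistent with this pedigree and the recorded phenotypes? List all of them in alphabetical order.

C/I-1 un ·: cc
C/I-2 aff ·: Cc|CC
C/II-1 ? I-1×I-2: cc|Cc
C/II-2 aff I-1×I-2: Cc
⇒ C over [I-1,I-2,II-1,II-2]: 3 consistent
U/I-1 ? ·: uu|Uu|UU
U/I-2 aff ·: Uu|UU
U/II-1 aff I-1×I-2: Uu|UU
U/II-2 ? I-1×I-2: uu|Uu|UU
⇒ U over [I-1,I-2,II-1,II-2]: 18 consistent
W/I-1 ? ·: ww|Ww|WW
W/I-2 aff ·: Ww|WW
W/II-1 aff I-1×I-2: Ww|WW
W/II-2 ? I-1×I-2: ww|Ww|WW
⇒ W over [I-1,I-2,II-1,II-2]: 18 consistent

II-1 ∈ {Cc UU WW, Cc UU Ww, Cc Uu WW, Cc Uu Ww, cc UU WW, cc UU Ww, cc Uu WW, cc Uu Ww}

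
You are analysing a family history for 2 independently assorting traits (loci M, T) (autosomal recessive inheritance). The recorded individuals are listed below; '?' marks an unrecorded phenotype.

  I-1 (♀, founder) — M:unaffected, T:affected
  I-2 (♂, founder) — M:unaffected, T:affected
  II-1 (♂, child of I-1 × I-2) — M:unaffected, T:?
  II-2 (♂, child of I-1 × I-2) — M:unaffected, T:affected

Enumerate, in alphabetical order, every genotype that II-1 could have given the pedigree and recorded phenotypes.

II-1 ∈ {MM tt, Mm tt}

M/I-1 un ·: MM|Mm
M/I-2 un ·: MM|Mm
M/II-1 un I-1×I-2: MM|Mm
M/II-2 un I-1×I-2: MM|Mm
⇒ M over [I-1,I-2,II-1,II-2]: 13 consistent
T/I-1 aff ·: tt
T/I-2 aff ·: tt
T/II-1 ? I-1×I-2: tt
T/II-2 aff I-1×I-2: tt
⇒ T over [I-1,I-2,II-1,II-2]: 1 consistent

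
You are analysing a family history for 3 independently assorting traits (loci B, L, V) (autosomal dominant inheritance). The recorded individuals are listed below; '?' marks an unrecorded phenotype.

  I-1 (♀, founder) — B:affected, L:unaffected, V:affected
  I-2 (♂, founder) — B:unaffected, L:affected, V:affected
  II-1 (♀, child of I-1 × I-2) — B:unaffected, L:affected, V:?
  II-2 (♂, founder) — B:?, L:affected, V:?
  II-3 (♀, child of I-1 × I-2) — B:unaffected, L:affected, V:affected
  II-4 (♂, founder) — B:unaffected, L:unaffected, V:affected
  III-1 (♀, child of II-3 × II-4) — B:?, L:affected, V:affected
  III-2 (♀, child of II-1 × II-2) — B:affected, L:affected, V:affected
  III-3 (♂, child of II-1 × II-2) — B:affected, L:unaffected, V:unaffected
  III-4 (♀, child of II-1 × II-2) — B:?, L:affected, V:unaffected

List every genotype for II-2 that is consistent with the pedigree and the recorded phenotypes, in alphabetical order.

II-2 ∈ {BB Ll Vv, BB Ll vv, Bb Ll Vv, Bb Ll vv}

B/I-1 aff ·: Bb
B/I-2 un ·: bb
B/II-1 un I-1×I-2: bb
B/II-2 ? ·: Bb|BB
B/II-3 un I-1×I-2: bb
B/II-4 un ·: bb
B/III-1 ? II-3×II-4: bb
B/III-2 aff II-1×II-2: Bb
B/III-3 aff II-1×II-2: Bb
B/III-4 ? II-1×II-2: bb|Bb
⇒ B over [I-1,I-2,II-1,II-2,II-3,II-4,III-1,III-2,III-3,III-4]: 3 consistent
L/I-1 un ·: ll
L/I-2 aff ·: Ll|LL
L/II-1 aff I-1×I-2: Ll
L/II-2 aff ·: Ll
L/II-3 aff I-1×I-2: Ll
L/II-4 un ·: ll
L/III-1 aff II-3×II-4: Ll
L/III-2 aff II-1×II-2: Ll|LL
L/III-3 un II-1×II-2: ll
L/III-4 aff II-1×II-2: Ll|LL
⇒ L over [I-1,I-2,II-1,II-2,II-3,II-4,III-1,III-2,III-3,III-4]: 8 consistent
V/I-1 aff ·: Vv|VV
V/I-2 aff ·: Vv|VV
V/II-1 ? I-1×I-2: vv|Vv
V/II-2 ? ·: vv|Vv
V/II-3 aff I-1×I-2: Vv|VV
V/II-4 aff ·: Vv|VV
V/III-1 aff II-3×II-4: Vv|VV
V/III-2 aff II-1×II-2: Vv|VV
V/III-3 un II-1×II-2: vv
V/III-4 un II-1×II-2: vv
⇒ V over [I-1,I-2,II-1,II-2,II-3,II-4,III-1,III-2,III-3,III-4]: 70 consistent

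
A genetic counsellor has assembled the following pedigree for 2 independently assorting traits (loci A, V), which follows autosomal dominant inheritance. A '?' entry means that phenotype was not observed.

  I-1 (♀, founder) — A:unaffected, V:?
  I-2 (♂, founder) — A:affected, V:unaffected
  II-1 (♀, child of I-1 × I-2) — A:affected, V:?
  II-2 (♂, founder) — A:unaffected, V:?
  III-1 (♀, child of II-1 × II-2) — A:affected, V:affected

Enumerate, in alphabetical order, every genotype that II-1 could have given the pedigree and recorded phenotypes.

II-1 ∈ {Aa Vv, Aa vv}

A/I-1 un ·: aa
A/I-2 aff ·: Aa|AA
A/II-1 aff I-1×I-2: Aa
A/II-2 un ·: aa
A/III-1 aff II-1×II-2: Aa
⇒ A over [I-1,I-2,II-1,II-2,III-1]: 2 consistent
V/I-1 ? ·: vv|Vv|VV
V/I-2 un ·: vv
V/II-1 ? I-1×I-2: vv|Vv
V/II-2 ? ·: vv|Vv|VV
V/III-1 aff II-1×II-2: Vv|VV
⇒ V over [I-1,I-2,II-1,II-2,III-1]: 14 consistent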